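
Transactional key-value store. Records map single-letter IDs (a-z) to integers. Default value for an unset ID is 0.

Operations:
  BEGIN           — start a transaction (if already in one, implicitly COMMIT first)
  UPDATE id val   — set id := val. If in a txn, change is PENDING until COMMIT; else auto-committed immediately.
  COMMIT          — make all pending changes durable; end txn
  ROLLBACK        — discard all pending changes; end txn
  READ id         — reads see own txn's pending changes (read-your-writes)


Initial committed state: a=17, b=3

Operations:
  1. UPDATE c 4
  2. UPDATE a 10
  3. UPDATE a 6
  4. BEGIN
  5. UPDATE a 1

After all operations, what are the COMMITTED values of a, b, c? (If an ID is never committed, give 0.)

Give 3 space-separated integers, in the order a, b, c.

Initial committed: {a=17, b=3}
Op 1: UPDATE c=4 (auto-commit; committed c=4)
Op 2: UPDATE a=10 (auto-commit; committed a=10)
Op 3: UPDATE a=6 (auto-commit; committed a=6)
Op 4: BEGIN: in_txn=True, pending={}
Op 5: UPDATE a=1 (pending; pending now {a=1})
Final committed: {a=6, b=3, c=4}

Answer: 6 3 4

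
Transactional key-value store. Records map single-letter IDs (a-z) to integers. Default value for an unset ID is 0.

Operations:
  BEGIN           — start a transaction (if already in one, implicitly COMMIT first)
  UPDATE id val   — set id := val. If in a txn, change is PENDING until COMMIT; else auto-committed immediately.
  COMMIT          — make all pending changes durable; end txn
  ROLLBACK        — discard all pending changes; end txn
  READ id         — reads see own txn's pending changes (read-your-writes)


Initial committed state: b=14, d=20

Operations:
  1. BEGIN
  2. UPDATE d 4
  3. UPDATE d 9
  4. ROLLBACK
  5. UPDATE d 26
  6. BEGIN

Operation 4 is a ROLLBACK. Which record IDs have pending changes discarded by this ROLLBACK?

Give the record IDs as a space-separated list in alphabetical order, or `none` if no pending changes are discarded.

Initial committed: {b=14, d=20}
Op 1: BEGIN: in_txn=True, pending={}
Op 2: UPDATE d=4 (pending; pending now {d=4})
Op 3: UPDATE d=9 (pending; pending now {d=9})
Op 4: ROLLBACK: discarded pending ['d']; in_txn=False
Op 5: UPDATE d=26 (auto-commit; committed d=26)
Op 6: BEGIN: in_txn=True, pending={}
ROLLBACK at op 4 discards: ['d']

Answer: d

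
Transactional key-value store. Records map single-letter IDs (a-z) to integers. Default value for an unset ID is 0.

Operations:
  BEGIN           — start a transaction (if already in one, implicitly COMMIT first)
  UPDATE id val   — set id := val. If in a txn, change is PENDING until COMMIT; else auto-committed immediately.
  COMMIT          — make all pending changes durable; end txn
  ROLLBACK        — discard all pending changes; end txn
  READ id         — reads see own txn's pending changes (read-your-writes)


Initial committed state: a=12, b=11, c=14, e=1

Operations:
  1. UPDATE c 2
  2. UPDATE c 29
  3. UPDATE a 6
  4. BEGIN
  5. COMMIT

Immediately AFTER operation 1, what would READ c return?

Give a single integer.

Initial committed: {a=12, b=11, c=14, e=1}
Op 1: UPDATE c=2 (auto-commit; committed c=2)
After op 1: visible(c) = 2 (pending={}, committed={a=12, b=11, c=2, e=1})

Answer: 2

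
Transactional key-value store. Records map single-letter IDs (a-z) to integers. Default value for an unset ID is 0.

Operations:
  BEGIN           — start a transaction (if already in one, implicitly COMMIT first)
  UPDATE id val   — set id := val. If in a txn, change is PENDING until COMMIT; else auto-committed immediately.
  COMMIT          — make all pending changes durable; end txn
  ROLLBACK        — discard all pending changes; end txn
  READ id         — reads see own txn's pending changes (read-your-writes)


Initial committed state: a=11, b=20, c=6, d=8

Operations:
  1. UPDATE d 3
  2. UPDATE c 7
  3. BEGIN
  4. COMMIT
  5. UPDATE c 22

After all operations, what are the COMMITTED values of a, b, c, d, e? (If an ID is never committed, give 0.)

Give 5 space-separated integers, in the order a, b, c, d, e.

Initial committed: {a=11, b=20, c=6, d=8}
Op 1: UPDATE d=3 (auto-commit; committed d=3)
Op 2: UPDATE c=7 (auto-commit; committed c=7)
Op 3: BEGIN: in_txn=True, pending={}
Op 4: COMMIT: merged [] into committed; committed now {a=11, b=20, c=7, d=3}
Op 5: UPDATE c=22 (auto-commit; committed c=22)
Final committed: {a=11, b=20, c=22, d=3}

Answer: 11 20 22 3 0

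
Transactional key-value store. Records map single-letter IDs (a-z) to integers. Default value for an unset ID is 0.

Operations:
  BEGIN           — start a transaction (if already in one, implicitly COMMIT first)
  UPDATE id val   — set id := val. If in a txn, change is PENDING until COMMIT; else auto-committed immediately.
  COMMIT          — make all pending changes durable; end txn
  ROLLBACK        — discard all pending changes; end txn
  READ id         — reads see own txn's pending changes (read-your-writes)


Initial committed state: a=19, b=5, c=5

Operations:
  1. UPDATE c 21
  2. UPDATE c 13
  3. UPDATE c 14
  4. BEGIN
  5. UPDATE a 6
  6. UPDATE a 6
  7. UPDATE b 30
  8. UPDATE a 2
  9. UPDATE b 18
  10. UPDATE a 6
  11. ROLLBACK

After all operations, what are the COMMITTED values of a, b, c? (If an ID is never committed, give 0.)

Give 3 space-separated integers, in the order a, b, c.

Answer: 19 5 14

Derivation:
Initial committed: {a=19, b=5, c=5}
Op 1: UPDATE c=21 (auto-commit; committed c=21)
Op 2: UPDATE c=13 (auto-commit; committed c=13)
Op 3: UPDATE c=14 (auto-commit; committed c=14)
Op 4: BEGIN: in_txn=True, pending={}
Op 5: UPDATE a=6 (pending; pending now {a=6})
Op 6: UPDATE a=6 (pending; pending now {a=6})
Op 7: UPDATE b=30 (pending; pending now {a=6, b=30})
Op 8: UPDATE a=2 (pending; pending now {a=2, b=30})
Op 9: UPDATE b=18 (pending; pending now {a=2, b=18})
Op 10: UPDATE a=6 (pending; pending now {a=6, b=18})
Op 11: ROLLBACK: discarded pending ['a', 'b']; in_txn=False
Final committed: {a=19, b=5, c=14}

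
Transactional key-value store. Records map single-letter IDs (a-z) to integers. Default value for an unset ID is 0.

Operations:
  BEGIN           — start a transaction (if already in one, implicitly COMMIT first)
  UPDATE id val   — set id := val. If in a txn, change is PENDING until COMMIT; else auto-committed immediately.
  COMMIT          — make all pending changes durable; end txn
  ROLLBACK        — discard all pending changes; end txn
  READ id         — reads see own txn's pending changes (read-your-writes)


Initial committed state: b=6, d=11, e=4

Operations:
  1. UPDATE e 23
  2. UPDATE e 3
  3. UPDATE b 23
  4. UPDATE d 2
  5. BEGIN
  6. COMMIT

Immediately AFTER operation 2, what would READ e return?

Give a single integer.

Initial committed: {b=6, d=11, e=4}
Op 1: UPDATE e=23 (auto-commit; committed e=23)
Op 2: UPDATE e=3 (auto-commit; committed e=3)
After op 2: visible(e) = 3 (pending={}, committed={b=6, d=11, e=3})

Answer: 3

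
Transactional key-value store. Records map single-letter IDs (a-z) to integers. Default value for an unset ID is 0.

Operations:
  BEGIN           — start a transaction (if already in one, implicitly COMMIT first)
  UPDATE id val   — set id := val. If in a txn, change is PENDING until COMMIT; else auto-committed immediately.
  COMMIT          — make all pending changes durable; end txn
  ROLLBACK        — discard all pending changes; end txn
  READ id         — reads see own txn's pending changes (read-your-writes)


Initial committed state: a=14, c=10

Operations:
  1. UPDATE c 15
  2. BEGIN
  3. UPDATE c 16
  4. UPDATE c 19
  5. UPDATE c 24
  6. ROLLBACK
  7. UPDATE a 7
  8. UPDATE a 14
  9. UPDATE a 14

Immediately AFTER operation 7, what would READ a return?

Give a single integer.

Initial committed: {a=14, c=10}
Op 1: UPDATE c=15 (auto-commit; committed c=15)
Op 2: BEGIN: in_txn=True, pending={}
Op 3: UPDATE c=16 (pending; pending now {c=16})
Op 4: UPDATE c=19 (pending; pending now {c=19})
Op 5: UPDATE c=24 (pending; pending now {c=24})
Op 6: ROLLBACK: discarded pending ['c']; in_txn=False
Op 7: UPDATE a=7 (auto-commit; committed a=7)
After op 7: visible(a) = 7 (pending={}, committed={a=7, c=15})

Answer: 7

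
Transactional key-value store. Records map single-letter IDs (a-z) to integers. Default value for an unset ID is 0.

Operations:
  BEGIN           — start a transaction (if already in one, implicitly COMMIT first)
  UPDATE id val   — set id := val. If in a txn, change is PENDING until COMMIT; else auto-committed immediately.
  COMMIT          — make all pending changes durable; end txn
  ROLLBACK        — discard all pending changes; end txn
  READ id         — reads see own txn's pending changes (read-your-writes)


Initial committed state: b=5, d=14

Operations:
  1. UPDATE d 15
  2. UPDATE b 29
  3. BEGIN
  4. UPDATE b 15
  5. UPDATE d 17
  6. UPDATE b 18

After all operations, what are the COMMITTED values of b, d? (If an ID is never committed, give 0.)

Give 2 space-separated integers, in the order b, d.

Initial committed: {b=5, d=14}
Op 1: UPDATE d=15 (auto-commit; committed d=15)
Op 2: UPDATE b=29 (auto-commit; committed b=29)
Op 3: BEGIN: in_txn=True, pending={}
Op 4: UPDATE b=15 (pending; pending now {b=15})
Op 5: UPDATE d=17 (pending; pending now {b=15, d=17})
Op 6: UPDATE b=18 (pending; pending now {b=18, d=17})
Final committed: {b=29, d=15}

Answer: 29 15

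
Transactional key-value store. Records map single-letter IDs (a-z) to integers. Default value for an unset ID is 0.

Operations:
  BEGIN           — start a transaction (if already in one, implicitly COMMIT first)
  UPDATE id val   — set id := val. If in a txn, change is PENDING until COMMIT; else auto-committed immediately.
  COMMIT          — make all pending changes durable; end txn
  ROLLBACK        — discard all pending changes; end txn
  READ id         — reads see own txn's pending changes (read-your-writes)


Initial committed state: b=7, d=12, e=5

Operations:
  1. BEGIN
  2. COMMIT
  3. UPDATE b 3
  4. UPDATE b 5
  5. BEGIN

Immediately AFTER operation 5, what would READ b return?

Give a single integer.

Answer: 5

Derivation:
Initial committed: {b=7, d=12, e=5}
Op 1: BEGIN: in_txn=True, pending={}
Op 2: COMMIT: merged [] into committed; committed now {b=7, d=12, e=5}
Op 3: UPDATE b=3 (auto-commit; committed b=3)
Op 4: UPDATE b=5 (auto-commit; committed b=5)
Op 5: BEGIN: in_txn=True, pending={}
After op 5: visible(b) = 5 (pending={}, committed={b=5, d=12, e=5})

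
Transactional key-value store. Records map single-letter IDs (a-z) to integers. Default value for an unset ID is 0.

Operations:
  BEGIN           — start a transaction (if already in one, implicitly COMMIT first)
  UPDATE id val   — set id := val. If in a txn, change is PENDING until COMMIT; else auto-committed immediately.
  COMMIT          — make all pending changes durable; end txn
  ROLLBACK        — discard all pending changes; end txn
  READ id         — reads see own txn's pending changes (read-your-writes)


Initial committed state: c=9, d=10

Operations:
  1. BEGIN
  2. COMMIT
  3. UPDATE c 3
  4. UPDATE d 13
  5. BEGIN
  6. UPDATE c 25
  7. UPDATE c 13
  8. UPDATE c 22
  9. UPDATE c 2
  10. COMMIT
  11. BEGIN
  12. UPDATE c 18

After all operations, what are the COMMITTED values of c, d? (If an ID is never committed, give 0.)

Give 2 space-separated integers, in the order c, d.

Initial committed: {c=9, d=10}
Op 1: BEGIN: in_txn=True, pending={}
Op 2: COMMIT: merged [] into committed; committed now {c=9, d=10}
Op 3: UPDATE c=3 (auto-commit; committed c=3)
Op 4: UPDATE d=13 (auto-commit; committed d=13)
Op 5: BEGIN: in_txn=True, pending={}
Op 6: UPDATE c=25 (pending; pending now {c=25})
Op 7: UPDATE c=13 (pending; pending now {c=13})
Op 8: UPDATE c=22 (pending; pending now {c=22})
Op 9: UPDATE c=2 (pending; pending now {c=2})
Op 10: COMMIT: merged ['c'] into committed; committed now {c=2, d=13}
Op 11: BEGIN: in_txn=True, pending={}
Op 12: UPDATE c=18 (pending; pending now {c=18})
Final committed: {c=2, d=13}

Answer: 2 13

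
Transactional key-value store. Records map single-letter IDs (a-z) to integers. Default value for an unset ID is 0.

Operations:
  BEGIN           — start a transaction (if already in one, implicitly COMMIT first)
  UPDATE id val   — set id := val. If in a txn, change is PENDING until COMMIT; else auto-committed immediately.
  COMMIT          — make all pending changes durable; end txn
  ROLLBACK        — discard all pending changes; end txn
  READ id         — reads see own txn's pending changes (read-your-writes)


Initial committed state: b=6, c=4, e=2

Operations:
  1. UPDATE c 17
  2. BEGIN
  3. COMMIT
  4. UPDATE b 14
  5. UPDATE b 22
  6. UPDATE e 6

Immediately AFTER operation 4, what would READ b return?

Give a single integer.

Answer: 14

Derivation:
Initial committed: {b=6, c=4, e=2}
Op 1: UPDATE c=17 (auto-commit; committed c=17)
Op 2: BEGIN: in_txn=True, pending={}
Op 3: COMMIT: merged [] into committed; committed now {b=6, c=17, e=2}
Op 4: UPDATE b=14 (auto-commit; committed b=14)
After op 4: visible(b) = 14 (pending={}, committed={b=14, c=17, e=2})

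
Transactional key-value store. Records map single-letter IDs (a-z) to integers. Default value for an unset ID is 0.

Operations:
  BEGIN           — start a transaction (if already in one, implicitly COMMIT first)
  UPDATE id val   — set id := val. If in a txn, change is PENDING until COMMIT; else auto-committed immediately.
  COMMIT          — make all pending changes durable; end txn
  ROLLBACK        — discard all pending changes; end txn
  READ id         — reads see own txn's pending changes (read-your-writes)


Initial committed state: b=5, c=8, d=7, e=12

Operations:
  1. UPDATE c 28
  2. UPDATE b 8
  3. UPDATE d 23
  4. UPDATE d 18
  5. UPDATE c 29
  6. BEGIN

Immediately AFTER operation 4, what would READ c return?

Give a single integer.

Answer: 28

Derivation:
Initial committed: {b=5, c=8, d=7, e=12}
Op 1: UPDATE c=28 (auto-commit; committed c=28)
Op 2: UPDATE b=8 (auto-commit; committed b=8)
Op 3: UPDATE d=23 (auto-commit; committed d=23)
Op 4: UPDATE d=18 (auto-commit; committed d=18)
After op 4: visible(c) = 28 (pending={}, committed={b=8, c=28, d=18, e=12})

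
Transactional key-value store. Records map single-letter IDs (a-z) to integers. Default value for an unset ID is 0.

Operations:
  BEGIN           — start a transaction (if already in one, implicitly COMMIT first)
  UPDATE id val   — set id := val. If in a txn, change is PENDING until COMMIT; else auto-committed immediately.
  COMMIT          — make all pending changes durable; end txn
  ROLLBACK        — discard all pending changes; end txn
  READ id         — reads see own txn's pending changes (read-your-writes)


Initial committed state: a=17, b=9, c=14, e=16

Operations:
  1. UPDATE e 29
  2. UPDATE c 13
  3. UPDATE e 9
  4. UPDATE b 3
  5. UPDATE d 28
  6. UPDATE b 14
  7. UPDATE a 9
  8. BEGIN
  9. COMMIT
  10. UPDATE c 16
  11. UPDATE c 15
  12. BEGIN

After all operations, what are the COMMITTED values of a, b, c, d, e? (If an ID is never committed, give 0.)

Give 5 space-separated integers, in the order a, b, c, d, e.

Initial committed: {a=17, b=9, c=14, e=16}
Op 1: UPDATE e=29 (auto-commit; committed e=29)
Op 2: UPDATE c=13 (auto-commit; committed c=13)
Op 3: UPDATE e=9 (auto-commit; committed e=9)
Op 4: UPDATE b=3 (auto-commit; committed b=3)
Op 5: UPDATE d=28 (auto-commit; committed d=28)
Op 6: UPDATE b=14 (auto-commit; committed b=14)
Op 7: UPDATE a=9 (auto-commit; committed a=9)
Op 8: BEGIN: in_txn=True, pending={}
Op 9: COMMIT: merged [] into committed; committed now {a=9, b=14, c=13, d=28, e=9}
Op 10: UPDATE c=16 (auto-commit; committed c=16)
Op 11: UPDATE c=15 (auto-commit; committed c=15)
Op 12: BEGIN: in_txn=True, pending={}
Final committed: {a=9, b=14, c=15, d=28, e=9}

Answer: 9 14 15 28 9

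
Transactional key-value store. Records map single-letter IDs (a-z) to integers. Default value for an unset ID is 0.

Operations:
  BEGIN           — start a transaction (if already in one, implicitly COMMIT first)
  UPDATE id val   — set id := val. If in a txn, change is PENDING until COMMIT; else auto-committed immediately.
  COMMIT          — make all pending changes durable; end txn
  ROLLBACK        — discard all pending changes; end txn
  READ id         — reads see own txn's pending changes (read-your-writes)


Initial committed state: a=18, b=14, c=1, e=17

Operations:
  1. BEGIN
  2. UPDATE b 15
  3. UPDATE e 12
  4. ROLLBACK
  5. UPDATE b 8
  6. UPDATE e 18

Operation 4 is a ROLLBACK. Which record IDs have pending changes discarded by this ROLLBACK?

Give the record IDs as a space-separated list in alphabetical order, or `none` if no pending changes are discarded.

Initial committed: {a=18, b=14, c=1, e=17}
Op 1: BEGIN: in_txn=True, pending={}
Op 2: UPDATE b=15 (pending; pending now {b=15})
Op 3: UPDATE e=12 (pending; pending now {b=15, e=12})
Op 4: ROLLBACK: discarded pending ['b', 'e']; in_txn=False
Op 5: UPDATE b=8 (auto-commit; committed b=8)
Op 6: UPDATE e=18 (auto-commit; committed e=18)
ROLLBACK at op 4 discards: ['b', 'e']

Answer: b e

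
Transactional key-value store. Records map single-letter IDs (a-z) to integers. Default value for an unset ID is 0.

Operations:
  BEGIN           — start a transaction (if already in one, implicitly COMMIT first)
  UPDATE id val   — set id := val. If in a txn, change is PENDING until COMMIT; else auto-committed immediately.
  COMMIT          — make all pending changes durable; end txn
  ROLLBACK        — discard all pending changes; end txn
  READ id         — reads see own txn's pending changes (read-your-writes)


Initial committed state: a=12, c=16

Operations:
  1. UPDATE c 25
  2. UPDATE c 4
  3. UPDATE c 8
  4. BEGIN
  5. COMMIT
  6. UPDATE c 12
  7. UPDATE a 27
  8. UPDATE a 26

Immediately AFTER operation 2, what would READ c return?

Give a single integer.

Answer: 4

Derivation:
Initial committed: {a=12, c=16}
Op 1: UPDATE c=25 (auto-commit; committed c=25)
Op 2: UPDATE c=4 (auto-commit; committed c=4)
After op 2: visible(c) = 4 (pending={}, committed={a=12, c=4})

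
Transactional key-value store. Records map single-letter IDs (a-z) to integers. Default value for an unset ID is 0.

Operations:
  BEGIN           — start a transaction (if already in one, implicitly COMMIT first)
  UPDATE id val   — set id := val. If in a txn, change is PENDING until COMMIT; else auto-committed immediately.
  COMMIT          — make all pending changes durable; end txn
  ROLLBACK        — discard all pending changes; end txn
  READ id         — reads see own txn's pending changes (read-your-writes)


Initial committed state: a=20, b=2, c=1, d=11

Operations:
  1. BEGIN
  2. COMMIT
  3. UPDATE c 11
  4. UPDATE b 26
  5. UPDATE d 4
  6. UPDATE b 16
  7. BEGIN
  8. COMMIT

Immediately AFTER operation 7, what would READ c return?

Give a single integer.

Answer: 11

Derivation:
Initial committed: {a=20, b=2, c=1, d=11}
Op 1: BEGIN: in_txn=True, pending={}
Op 2: COMMIT: merged [] into committed; committed now {a=20, b=2, c=1, d=11}
Op 3: UPDATE c=11 (auto-commit; committed c=11)
Op 4: UPDATE b=26 (auto-commit; committed b=26)
Op 5: UPDATE d=4 (auto-commit; committed d=4)
Op 6: UPDATE b=16 (auto-commit; committed b=16)
Op 7: BEGIN: in_txn=True, pending={}
After op 7: visible(c) = 11 (pending={}, committed={a=20, b=16, c=11, d=4})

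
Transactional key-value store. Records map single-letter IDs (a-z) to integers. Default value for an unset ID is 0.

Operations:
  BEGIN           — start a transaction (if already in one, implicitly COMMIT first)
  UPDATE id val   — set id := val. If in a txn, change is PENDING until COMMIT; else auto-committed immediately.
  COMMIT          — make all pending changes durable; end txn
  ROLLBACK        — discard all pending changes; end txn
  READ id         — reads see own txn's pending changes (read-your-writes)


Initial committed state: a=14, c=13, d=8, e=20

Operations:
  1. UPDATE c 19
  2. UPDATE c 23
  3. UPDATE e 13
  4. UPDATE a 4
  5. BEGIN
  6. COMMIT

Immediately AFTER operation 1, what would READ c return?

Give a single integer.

Initial committed: {a=14, c=13, d=8, e=20}
Op 1: UPDATE c=19 (auto-commit; committed c=19)
After op 1: visible(c) = 19 (pending={}, committed={a=14, c=19, d=8, e=20})

Answer: 19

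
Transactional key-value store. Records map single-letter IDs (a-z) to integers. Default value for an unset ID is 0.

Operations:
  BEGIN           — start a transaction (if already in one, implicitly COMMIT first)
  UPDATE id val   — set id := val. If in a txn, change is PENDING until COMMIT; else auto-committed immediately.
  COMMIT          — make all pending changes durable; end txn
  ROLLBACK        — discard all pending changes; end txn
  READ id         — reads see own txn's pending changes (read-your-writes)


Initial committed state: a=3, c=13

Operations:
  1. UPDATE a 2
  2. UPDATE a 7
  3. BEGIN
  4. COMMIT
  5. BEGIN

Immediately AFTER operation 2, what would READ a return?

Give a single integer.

Answer: 7

Derivation:
Initial committed: {a=3, c=13}
Op 1: UPDATE a=2 (auto-commit; committed a=2)
Op 2: UPDATE a=7 (auto-commit; committed a=7)
After op 2: visible(a) = 7 (pending={}, committed={a=7, c=13})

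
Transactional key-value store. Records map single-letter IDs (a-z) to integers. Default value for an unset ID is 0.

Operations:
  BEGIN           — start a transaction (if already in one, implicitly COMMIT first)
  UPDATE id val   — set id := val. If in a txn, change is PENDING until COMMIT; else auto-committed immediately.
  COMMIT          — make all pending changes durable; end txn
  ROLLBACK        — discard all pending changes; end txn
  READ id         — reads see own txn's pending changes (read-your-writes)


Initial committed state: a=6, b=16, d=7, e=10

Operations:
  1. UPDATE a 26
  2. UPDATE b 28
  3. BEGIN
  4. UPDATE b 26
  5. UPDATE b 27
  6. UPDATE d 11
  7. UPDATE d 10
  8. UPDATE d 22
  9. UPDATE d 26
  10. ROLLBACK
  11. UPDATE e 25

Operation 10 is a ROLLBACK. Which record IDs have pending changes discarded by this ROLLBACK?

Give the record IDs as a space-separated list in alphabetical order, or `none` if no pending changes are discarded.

Answer: b d

Derivation:
Initial committed: {a=6, b=16, d=7, e=10}
Op 1: UPDATE a=26 (auto-commit; committed a=26)
Op 2: UPDATE b=28 (auto-commit; committed b=28)
Op 3: BEGIN: in_txn=True, pending={}
Op 4: UPDATE b=26 (pending; pending now {b=26})
Op 5: UPDATE b=27 (pending; pending now {b=27})
Op 6: UPDATE d=11 (pending; pending now {b=27, d=11})
Op 7: UPDATE d=10 (pending; pending now {b=27, d=10})
Op 8: UPDATE d=22 (pending; pending now {b=27, d=22})
Op 9: UPDATE d=26 (pending; pending now {b=27, d=26})
Op 10: ROLLBACK: discarded pending ['b', 'd']; in_txn=False
Op 11: UPDATE e=25 (auto-commit; committed e=25)
ROLLBACK at op 10 discards: ['b', 'd']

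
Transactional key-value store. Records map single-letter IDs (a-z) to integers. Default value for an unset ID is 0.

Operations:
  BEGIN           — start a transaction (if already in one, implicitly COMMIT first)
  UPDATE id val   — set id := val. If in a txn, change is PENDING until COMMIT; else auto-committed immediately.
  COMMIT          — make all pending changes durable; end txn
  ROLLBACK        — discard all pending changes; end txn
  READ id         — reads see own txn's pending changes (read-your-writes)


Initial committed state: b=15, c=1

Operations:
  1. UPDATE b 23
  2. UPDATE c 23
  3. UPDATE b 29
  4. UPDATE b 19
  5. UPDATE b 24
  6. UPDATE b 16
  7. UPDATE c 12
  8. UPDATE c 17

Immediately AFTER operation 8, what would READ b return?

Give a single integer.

Initial committed: {b=15, c=1}
Op 1: UPDATE b=23 (auto-commit; committed b=23)
Op 2: UPDATE c=23 (auto-commit; committed c=23)
Op 3: UPDATE b=29 (auto-commit; committed b=29)
Op 4: UPDATE b=19 (auto-commit; committed b=19)
Op 5: UPDATE b=24 (auto-commit; committed b=24)
Op 6: UPDATE b=16 (auto-commit; committed b=16)
Op 7: UPDATE c=12 (auto-commit; committed c=12)
Op 8: UPDATE c=17 (auto-commit; committed c=17)
After op 8: visible(b) = 16 (pending={}, committed={b=16, c=17})

Answer: 16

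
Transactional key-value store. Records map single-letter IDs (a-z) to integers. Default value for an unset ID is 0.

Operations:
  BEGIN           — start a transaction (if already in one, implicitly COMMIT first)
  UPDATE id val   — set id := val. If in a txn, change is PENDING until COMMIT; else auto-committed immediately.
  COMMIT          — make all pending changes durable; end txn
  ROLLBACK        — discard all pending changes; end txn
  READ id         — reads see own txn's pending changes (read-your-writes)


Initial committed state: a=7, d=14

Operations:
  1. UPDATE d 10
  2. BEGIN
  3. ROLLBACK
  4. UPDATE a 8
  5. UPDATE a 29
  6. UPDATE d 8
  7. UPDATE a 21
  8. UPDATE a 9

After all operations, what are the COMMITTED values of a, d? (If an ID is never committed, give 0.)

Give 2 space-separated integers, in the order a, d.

Answer: 9 8

Derivation:
Initial committed: {a=7, d=14}
Op 1: UPDATE d=10 (auto-commit; committed d=10)
Op 2: BEGIN: in_txn=True, pending={}
Op 3: ROLLBACK: discarded pending []; in_txn=False
Op 4: UPDATE a=8 (auto-commit; committed a=8)
Op 5: UPDATE a=29 (auto-commit; committed a=29)
Op 6: UPDATE d=8 (auto-commit; committed d=8)
Op 7: UPDATE a=21 (auto-commit; committed a=21)
Op 8: UPDATE a=9 (auto-commit; committed a=9)
Final committed: {a=9, d=8}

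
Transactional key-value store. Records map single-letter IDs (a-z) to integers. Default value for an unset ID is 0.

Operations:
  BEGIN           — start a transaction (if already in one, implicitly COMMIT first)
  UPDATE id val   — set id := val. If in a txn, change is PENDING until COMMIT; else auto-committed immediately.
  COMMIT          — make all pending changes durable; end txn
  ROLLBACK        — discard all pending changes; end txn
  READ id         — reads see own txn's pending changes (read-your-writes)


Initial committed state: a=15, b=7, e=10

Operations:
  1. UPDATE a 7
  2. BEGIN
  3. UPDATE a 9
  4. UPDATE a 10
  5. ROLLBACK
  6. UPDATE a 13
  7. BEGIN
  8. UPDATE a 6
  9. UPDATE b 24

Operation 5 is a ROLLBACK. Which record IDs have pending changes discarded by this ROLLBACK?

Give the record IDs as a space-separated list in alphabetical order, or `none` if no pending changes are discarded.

Answer: a

Derivation:
Initial committed: {a=15, b=7, e=10}
Op 1: UPDATE a=7 (auto-commit; committed a=7)
Op 2: BEGIN: in_txn=True, pending={}
Op 3: UPDATE a=9 (pending; pending now {a=9})
Op 4: UPDATE a=10 (pending; pending now {a=10})
Op 5: ROLLBACK: discarded pending ['a']; in_txn=False
Op 6: UPDATE a=13 (auto-commit; committed a=13)
Op 7: BEGIN: in_txn=True, pending={}
Op 8: UPDATE a=6 (pending; pending now {a=6})
Op 9: UPDATE b=24 (pending; pending now {a=6, b=24})
ROLLBACK at op 5 discards: ['a']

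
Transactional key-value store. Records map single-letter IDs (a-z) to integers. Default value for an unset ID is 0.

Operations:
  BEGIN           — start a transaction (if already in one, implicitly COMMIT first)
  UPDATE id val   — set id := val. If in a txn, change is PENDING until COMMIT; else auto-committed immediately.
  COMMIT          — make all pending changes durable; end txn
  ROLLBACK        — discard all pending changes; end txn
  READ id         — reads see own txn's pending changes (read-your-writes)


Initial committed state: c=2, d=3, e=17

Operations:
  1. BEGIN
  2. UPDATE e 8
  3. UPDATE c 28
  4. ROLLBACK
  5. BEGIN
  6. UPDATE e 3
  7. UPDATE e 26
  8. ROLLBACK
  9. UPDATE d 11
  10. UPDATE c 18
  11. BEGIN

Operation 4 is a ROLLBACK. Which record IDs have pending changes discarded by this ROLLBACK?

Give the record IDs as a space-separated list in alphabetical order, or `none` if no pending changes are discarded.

Answer: c e

Derivation:
Initial committed: {c=2, d=3, e=17}
Op 1: BEGIN: in_txn=True, pending={}
Op 2: UPDATE e=8 (pending; pending now {e=8})
Op 3: UPDATE c=28 (pending; pending now {c=28, e=8})
Op 4: ROLLBACK: discarded pending ['c', 'e']; in_txn=False
Op 5: BEGIN: in_txn=True, pending={}
Op 6: UPDATE e=3 (pending; pending now {e=3})
Op 7: UPDATE e=26 (pending; pending now {e=26})
Op 8: ROLLBACK: discarded pending ['e']; in_txn=False
Op 9: UPDATE d=11 (auto-commit; committed d=11)
Op 10: UPDATE c=18 (auto-commit; committed c=18)
Op 11: BEGIN: in_txn=True, pending={}
ROLLBACK at op 4 discards: ['c', 'e']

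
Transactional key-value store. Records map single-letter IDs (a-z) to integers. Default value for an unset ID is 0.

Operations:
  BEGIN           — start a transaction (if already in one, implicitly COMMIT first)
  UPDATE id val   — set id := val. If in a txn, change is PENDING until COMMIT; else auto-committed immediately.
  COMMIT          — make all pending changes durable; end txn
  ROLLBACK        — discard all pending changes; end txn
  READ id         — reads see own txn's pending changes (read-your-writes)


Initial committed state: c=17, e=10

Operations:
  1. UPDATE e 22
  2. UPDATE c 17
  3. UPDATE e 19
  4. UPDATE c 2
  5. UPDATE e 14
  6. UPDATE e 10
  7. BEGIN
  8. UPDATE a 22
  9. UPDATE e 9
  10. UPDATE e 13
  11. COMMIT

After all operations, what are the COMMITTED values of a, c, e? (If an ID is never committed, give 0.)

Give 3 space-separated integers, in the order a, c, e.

Initial committed: {c=17, e=10}
Op 1: UPDATE e=22 (auto-commit; committed e=22)
Op 2: UPDATE c=17 (auto-commit; committed c=17)
Op 3: UPDATE e=19 (auto-commit; committed e=19)
Op 4: UPDATE c=2 (auto-commit; committed c=2)
Op 5: UPDATE e=14 (auto-commit; committed e=14)
Op 6: UPDATE e=10 (auto-commit; committed e=10)
Op 7: BEGIN: in_txn=True, pending={}
Op 8: UPDATE a=22 (pending; pending now {a=22})
Op 9: UPDATE e=9 (pending; pending now {a=22, e=9})
Op 10: UPDATE e=13 (pending; pending now {a=22, e=13})
Op 11: COMMIT: merged ['a', 'e'] into committed; committed now {a=22, c=2, e=13}
Final committed: {a=22, c=2, e=13}

Answer: 22 2 13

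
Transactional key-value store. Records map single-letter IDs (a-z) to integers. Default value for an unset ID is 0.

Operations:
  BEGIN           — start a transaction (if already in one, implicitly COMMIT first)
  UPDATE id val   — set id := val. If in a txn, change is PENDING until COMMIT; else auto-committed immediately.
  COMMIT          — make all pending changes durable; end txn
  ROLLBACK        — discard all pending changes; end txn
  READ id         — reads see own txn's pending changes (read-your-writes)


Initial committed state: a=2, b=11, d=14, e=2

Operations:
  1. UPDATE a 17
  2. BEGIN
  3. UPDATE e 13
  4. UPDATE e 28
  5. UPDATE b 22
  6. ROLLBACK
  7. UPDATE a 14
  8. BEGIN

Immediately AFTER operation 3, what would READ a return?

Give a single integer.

Initial committed: {a=2, b=11, d=14, e=2}
Op 1: UPDATE a=17 (auto-commit; committed a=17)
Op 2: BEGIN: in_txn=True, pending={}
Op 3: UPDATE e=13 (pending; pending now {e=13})
After op 3: visible(a) = 17 (pending={e=13}, committed={a=17, b=11, d=14, e=2})

Answer: 17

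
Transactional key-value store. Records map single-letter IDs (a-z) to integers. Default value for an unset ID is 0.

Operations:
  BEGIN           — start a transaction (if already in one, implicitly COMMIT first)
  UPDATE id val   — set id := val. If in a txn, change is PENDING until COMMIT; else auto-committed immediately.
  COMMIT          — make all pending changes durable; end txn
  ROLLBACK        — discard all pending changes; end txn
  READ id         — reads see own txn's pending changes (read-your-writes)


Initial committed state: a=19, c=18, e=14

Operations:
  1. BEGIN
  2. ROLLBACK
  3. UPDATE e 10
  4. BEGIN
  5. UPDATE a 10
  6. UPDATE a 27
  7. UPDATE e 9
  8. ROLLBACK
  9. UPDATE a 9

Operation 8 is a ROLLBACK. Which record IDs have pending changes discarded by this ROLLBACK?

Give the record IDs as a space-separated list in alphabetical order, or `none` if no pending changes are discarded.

Initial committed: {a=19, c=18, e=14}
Op 1: BEGIN: in_txn=True, pending={}
Op 2: ROLLBACK: discarded pending []; in_txn=False
Op 3: UPDATE e=10 (auto-commit; committed e=10)
Op 4: BEGIN: in_txn=True, pending={}
Op 5: UPDATE a=10 (pending; pending now {a=10})
Op 6: UPDATE a=27 (pending; pending now {a=27})
Op 7: UPDATE e=9 (pending; pending now {a=27, e=9})
Op 8: ROLLBACK: discarded pending ['a', 'e']; in_txn=False
Op 9: UPDATE a=9 (auto-commit; committed a=9)
ROLLBACK at op 8 discards: ['a', 'e']

Answer: a e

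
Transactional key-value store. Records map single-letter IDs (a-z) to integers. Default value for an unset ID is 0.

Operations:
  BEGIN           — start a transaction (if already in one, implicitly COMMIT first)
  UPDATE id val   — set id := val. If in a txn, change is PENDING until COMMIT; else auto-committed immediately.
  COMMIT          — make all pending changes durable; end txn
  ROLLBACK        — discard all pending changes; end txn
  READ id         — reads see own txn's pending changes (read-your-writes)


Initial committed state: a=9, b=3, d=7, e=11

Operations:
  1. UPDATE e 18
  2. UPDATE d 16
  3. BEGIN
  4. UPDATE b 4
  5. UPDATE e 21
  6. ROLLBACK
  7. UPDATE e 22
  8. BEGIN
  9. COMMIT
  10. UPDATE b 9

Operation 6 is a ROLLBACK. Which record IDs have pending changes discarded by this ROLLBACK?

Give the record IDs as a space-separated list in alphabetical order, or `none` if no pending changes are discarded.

Initial committed: {a=9, b=3, d=7, e=11}
Op 1: UPDATE e=18 (auto-commit; committed e=18)
Op 2: UPDATE d=16 (auto-commit; committed d=16)
Op 3: BEGIN: in_txn=True, pending={}
Op 4: UPDATE b=4 (pending; pending now {b=4})
Op 5: UPDATE e=21 (pending; pending now {b=4, e=21})
Op 6: ROLLBACK: discarded pending ['b', 'e']; in_txn=False
Op 7: UPDATE e=22 (auto-commit; committed e=22)
Op 8: BEGIN: in_txn=True, pending={}
Op 9: COMMIT: merged [] into committed; committed now {a=9, b=3, d=16, e=22}
Op 10: UPDATE b=9 (auto-commit; committed b=9)
ROLLBACK at op 6 discards: ['b', 'e']

Answer: b e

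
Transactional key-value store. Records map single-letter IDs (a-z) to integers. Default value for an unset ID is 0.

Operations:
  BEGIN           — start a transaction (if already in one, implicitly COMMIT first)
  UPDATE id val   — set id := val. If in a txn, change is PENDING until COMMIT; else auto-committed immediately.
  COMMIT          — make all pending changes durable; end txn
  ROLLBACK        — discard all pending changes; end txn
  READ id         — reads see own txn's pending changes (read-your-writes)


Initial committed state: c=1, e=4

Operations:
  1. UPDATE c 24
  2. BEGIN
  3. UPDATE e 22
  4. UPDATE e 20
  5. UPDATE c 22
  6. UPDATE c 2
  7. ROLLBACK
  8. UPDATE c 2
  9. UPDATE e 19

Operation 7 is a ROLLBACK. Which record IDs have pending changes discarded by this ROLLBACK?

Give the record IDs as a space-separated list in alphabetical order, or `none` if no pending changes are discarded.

Initial committed: {c=1, e=4}
Op 1: UPDATE c=24 (auto-commit; committed c=24)
Op 2: BEGIN: in_txn=True, pending={}
Op 3: UPDATE e=22 (pending; pending now {e=22})
Op 4: UPDATE e=20 (pending; pending now {e=20})
Op 5: UPDATE c=22 (pending; pending now {c=22, e=20})
Op 6: UPDATE c=2 (pending; pending now {c=2, e=20})
Op 7: ROLLBACK: discarded pending ['c', 'e']; in_txn=False
Op 8: UPDATE c=2 (auto-commit; committed c=2)
Op 9: UPDATE e=19 (auto-commit; committed e=19)
ROLLBACK at op 7 discards: ['c', 'e']

Answer: c e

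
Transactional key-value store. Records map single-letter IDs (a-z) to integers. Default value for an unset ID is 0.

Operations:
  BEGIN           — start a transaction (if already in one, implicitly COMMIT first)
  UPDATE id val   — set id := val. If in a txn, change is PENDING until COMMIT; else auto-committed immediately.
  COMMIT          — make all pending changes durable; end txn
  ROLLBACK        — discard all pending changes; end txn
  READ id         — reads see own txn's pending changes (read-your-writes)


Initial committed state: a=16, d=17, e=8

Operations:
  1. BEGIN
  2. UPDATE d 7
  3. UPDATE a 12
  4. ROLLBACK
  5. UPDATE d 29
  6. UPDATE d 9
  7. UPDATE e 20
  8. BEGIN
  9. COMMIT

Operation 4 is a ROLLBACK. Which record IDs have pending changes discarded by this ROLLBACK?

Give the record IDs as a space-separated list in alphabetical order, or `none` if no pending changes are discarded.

Answer: a d

Derivation:
Initial committed: {a=16, d=17, e=8}
Op 1: BEGIN: in_txn=True, pending={}
Op 2: UPDATE d=7 (pending; pending now {d=7})
Op 3: UPDATE a=12 (pending; pending now {a=12, d=7})
Op 4: ROLLBACK: discarded pending ['a', 'd']; in_txn=False
Op 5: UPDATE d=29 (auto-commit; committed d=29)
Op 6: UPDATE d=9 (auto-commit; committed d=9)
Op 7: UPDATE e=20 (auto-commit; committed e=20)
Op 8: BEGIN: in_txn=True, pending={}
Op 9: COMMIT: merged [] into committed; committed now {a=16, d=9, e=20}
ROLLBACK at op 4 discards: ['a', 'd']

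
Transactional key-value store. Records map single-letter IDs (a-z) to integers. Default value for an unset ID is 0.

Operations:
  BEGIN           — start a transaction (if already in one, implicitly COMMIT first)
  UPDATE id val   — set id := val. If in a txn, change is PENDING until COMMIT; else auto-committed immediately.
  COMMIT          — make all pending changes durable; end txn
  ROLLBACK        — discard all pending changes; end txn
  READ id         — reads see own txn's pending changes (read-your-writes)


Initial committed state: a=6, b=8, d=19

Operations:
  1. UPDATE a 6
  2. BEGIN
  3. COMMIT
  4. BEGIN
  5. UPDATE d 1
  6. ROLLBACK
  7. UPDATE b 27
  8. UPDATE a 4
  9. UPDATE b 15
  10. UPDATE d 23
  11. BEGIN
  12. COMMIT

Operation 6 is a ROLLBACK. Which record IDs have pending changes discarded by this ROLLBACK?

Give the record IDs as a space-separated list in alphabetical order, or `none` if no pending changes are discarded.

Answer: d

Derivation:
Initial committed: {a=6, b=8, d=19}
Op 1: UPDATE a=6 (auto-commit; committed a=6)
Op 2: BEGIN: in_txn=True, pending={}
Op 3: COMMIT: merged [] into committed; committed now {a=6, b=8, d=19}
Op 4: BEGIN: in_txn=True, pending={}
Op 5: UPDATE d=1 (pending; pending now {d=1})
Op 6: ROLLBACK: discarded pending ['d']; in_txn=False
Op 7: UPDATE b=27 (auto-commit; committed b=27)
Op 8: UPDATE a=4 (auto-commit; committed a=4)
Op 9: UPDATE b=15 (auto-commit; committed b=15)
Op 10: UPDATE d=23 (auto-commit; committed d=23)
Op 11: BEGIN: in_txn=True, pending={}
Op 12: COMMIT: merged [] into committed; committed now {a=4, b=15, d=23}
ROLLBACK at op 6 discards: ['d']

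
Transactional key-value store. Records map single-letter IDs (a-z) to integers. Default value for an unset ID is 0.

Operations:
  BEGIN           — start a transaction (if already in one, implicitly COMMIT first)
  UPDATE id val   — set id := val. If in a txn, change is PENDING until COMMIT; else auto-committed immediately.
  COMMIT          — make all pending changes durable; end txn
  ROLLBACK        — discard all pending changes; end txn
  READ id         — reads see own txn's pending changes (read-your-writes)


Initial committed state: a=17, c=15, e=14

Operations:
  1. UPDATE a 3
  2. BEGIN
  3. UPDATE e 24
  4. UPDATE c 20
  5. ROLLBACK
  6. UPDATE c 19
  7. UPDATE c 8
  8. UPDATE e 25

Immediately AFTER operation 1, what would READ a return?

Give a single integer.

Answer: 3

Derivation:
Initial committed: {a=17, c=15, e=14}
Op 1: UPDATE a=3 (auto-commit; committed a=3)
After op 1: visible(a) = 3 (pending={}, committed={a=3, c=15, e=14})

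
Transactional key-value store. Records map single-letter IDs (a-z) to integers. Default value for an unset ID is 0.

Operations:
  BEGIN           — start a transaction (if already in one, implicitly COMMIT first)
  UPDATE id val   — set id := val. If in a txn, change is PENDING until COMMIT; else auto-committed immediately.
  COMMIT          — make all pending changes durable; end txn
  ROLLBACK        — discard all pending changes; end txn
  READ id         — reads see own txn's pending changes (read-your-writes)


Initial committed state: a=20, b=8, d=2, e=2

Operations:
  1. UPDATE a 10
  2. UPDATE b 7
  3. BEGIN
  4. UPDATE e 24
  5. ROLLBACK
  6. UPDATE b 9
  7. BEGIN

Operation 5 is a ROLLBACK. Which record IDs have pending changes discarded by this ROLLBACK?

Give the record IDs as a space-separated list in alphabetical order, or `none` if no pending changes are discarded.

Answer: e

Derivation:
Initial committed: {a=20, b=8, d=2, e=2}
Op 1: UPDATE a=10 (auto-commit; committed a=10)
Op 2: UPDATE b=7 (auto-commit; committed b=7)
Op 3: BEGIN: in_txn=True, pending={}
Op 4: UPDATE e=24 (pending; pending now {e=24})
Op 5: ROLLBACK: discarded pending ['e']; in_txn=False
Op 6: UPDATE b=9 (auto-commit; committed b=9)
Op 7: BEGIN: in_txn=True, pending={}
ROLLBACK at op 5 discards: ['e']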